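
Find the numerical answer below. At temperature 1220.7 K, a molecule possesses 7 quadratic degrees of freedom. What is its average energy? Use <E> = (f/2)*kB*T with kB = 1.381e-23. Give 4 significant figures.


Step 1: f/2 = 7/2 = 3.5
Step 2: kB*T = 1.381e-23 * 1220.7 = 1.686e-20
Step 3: <E> = 3.5 * 1.686e-20 = 5.9e-20 J

5.9e-20


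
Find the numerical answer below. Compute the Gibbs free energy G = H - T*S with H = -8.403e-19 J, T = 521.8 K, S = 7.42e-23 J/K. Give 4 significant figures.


Step 1: T*S = 521.8 * 7.42e-23 = 3.872e-20 J
Step 2: G = H - T*S = -8.403e-19 - 3.872e-20
Step 3: G = -8.79e-19 J

-8.79e-19


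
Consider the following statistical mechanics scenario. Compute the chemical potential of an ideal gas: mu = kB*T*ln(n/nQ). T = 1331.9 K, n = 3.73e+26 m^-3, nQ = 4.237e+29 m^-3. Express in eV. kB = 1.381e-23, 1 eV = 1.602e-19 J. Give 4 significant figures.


Step 1: n/nQ = 3.73e+26/4.237e+29 = 0.0008803
Step 2: ln(n/nQ) = -7.035
Step 3: mu = kB*T*ln(n/nQ) = 1.839e-20*-7.035 = -1.294e-19 J
Step 4: Convert to eV: -1.294e-19/1.602e-19 = -0.8078 eV

-0.8078


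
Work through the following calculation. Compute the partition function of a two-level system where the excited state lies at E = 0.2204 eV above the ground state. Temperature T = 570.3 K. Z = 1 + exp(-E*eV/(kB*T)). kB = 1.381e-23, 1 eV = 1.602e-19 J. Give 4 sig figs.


Step 1: Compute beta*E = E*eV/(kB*T) = 0.2204*1.602e-19/(1.381e-23*570.3) = 4.483
Step 2: exp(-beta*E) = exp(-4.483) = 0.0113
Step 3: Z = 1 + 0.0113 = 1.011

1.011


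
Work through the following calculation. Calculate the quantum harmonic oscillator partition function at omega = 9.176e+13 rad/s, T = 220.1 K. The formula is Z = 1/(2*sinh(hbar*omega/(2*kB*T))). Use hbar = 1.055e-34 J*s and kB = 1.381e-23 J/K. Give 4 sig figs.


Step 1: Compute x = hbar*omega/(kB*T) = 1.055e-34*9.176e+13/(1.381e-23*220.1) = 3.185
Step 2: x/2 = 1.592
Step 3: sinh(x/2) = 2.356
Step 4: Z = 1/(2*2.356) = 0.2122

0.2122


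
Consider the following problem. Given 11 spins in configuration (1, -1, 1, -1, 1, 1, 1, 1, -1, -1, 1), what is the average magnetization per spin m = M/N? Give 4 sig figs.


Step 1: Count up spins (+1): 7, down spins (-1): 4
Step 2: Total magnetization M = 7 - 4 = 3
Step 3: m = M/N = 3/11 = 0.2727

0.2727


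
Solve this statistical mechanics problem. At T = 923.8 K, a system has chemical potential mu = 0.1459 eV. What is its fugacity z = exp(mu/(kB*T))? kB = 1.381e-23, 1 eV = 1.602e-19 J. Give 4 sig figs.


Step 1: Convert mu to Joules: 0.1459*1.602e-19 = 2.337e-20 J
Step 2: kB*T = 1.381e-23*923.8 = 1.276e-20 J
Step 3: mu/(kB*T) = 1.832
Step 4: z = exp(1.832) = 6.247

6.247


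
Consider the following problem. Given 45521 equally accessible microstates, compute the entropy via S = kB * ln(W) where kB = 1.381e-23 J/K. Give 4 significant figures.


Step 1: ln(W) = ln(45521) = 10.73
Step 2: S = kB * ln(W) = 1.381e-23 * 10.73
Step 3: S = 1.481e-22 J/K

1.481e-22


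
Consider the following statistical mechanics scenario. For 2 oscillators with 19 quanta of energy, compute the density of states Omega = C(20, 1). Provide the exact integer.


Step 1: Use binomial coefficient C(20, 1)
Step 2: Numerator = 20! / 19!
Step 3: Denominator = 1!
Step 4: Omega = 20

20


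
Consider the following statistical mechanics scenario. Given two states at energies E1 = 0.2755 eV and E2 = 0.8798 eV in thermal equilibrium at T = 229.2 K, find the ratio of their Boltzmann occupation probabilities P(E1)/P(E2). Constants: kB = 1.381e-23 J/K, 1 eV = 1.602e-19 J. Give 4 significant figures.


Step 1: Compute energy difference dE = E1 - E2 = 0.2755 - 0.8798 = -0.6043 eV
Step 2: Convert to Joules: dE_J = -0.6043 * 1.602e-19 = -9.681e-20 J
Step 3: Compute exponent = -dE_J / (kB * T) = -(-9.681e-20) / (1.381e-23 * 229.2) = 30.58
Step 4: P(E1)/P(E2) = exp(30.58) = 1.918e+13

1.918e+13


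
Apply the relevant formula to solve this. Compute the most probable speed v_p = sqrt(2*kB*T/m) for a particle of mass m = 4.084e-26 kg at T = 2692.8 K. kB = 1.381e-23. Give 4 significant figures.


Step 1: Numerator = 2*kB*T = 2*1.381e-23*2692.8 = 7.438e-20
Step 2: Ratio = 7.438e-20 / 4.084e-26 = 1.821e+06
Step 3: v_p = sqrt(1.821e+06) = 1349 m/s

1349


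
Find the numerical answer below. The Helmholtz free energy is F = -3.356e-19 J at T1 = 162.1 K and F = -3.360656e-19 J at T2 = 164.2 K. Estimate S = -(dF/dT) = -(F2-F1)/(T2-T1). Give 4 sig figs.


Step 1: dF = F2 - F1 = -3.360656e-19 - (-3.356e-19) = -4.656e-22 J
Step 2: dT = T2 - T1 = 164.2 - 162.1 = 2.1 K
Step 3: S = -dF/dT = -(-4.656e-22)/2.1 = 2.217e-22 J/K

2.217e-22


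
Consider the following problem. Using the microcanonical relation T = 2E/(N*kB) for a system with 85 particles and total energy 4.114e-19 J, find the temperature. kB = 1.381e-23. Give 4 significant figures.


Step 1: Numerator = 2*E = 2*4.114e-19 = 8.228e-19 J
Step 2: Denominator = N*kB = 85*1.381e-23 = 1.174e-21
Step 3: T = 8.228e-19 / 1.174e-21 = 700.9 K

700.9


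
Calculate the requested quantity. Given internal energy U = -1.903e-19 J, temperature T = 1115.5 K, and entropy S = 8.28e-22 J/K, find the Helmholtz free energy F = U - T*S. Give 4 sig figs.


Step 1: T*S = 1115.5 * 8.28e-22 = 9.236e-19 J
Step 2: F = U - T*S = -1.903e-19 - 9.236e-19
Step 3: F = -1.114e-18 J

-1.114e-18


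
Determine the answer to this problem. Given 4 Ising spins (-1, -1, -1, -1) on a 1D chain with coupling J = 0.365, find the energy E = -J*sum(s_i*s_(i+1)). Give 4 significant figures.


Step 1: Nearest-neighbor products: 1, 1, 1
Step 2: Sum of products = 3
Step 3: E = -0.365 * 3 = -1.095

-1.095


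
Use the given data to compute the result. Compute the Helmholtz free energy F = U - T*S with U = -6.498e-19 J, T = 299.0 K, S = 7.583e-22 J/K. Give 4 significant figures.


Step 1: T*S = 299.0 * 7.583e-22 = 2.267e-19 J
Step 2: F = U - T*S = -6.498e-19 - 2.267e-19
Step 3: F = -8.765e-19 J

-8.765e-19


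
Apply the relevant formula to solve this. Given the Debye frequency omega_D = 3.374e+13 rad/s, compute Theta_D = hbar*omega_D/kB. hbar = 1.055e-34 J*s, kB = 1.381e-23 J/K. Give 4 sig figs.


Step 1: hbar*omega_D = 1.055e-34 * 3.374e+13 = 3.56e-21 J
Step 2: Theta_D = 3.56e-21 / 1.381e-23
Step 3: Theta_D = 257.8 K

257.8


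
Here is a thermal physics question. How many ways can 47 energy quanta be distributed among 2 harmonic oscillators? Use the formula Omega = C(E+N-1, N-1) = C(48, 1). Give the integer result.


Step 1: Use binomial coefficient C(48, 1)
Step 2: Numerator = 48! / 47!
Step 3: Denominator = 1!
Step 4: Omega = 48

48


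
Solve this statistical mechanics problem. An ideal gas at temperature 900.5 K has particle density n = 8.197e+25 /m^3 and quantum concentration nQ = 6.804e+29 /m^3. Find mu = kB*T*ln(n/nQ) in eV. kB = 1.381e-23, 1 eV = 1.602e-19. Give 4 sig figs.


Step 1: n/nQ = 8.197e+25/6.804e+29 = 0.0001205
Step 2: ln(n/nQ) = -9.024
Step 3: mu = kB*T*ln(n/nQ) = 1.244e-20*-9.024 = -1.122e-19 J
Step 4: Convert to eV: -1.122e-19/1.602e-19 = -0.7005 eV

-0.7005


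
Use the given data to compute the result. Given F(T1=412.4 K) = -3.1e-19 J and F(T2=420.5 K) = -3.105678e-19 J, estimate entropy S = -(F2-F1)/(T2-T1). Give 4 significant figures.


Step 1: dF = F2 - F1 = -3.105678e-19 - (-3.1e-19) = -5.678e-22 J
Step 2: dT = T2 - T1 = 420.5 - 412.4 = 8.1 K
Step 3: S = -dF/dT = -(-5.678e-22)/8.1 = 7.01e-23 J/K

7.01e-23


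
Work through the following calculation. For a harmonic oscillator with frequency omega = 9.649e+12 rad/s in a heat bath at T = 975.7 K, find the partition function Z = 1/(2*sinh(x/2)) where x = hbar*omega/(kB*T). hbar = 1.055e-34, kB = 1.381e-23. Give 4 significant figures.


Step 1: Compute x = hbar*omega/(kB*T) = 1.055e-34*9.649e+12/(1.381e-23*975.7) = 0.07555
Step 2: x/2 = 0.03777
Step 3: sinh(x/2) = 0.03778
Step 4: Z = 1/(2*0.03778) = 13.23

13.23


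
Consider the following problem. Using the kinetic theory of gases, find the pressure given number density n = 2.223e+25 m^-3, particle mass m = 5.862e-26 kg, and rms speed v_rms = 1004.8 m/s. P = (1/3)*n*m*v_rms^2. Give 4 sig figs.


Step 1: v_rms^2 = 1004.8^2 = 1.01e+06
Step 2: n*m = 2.223e+25*5.862e-26 = 1.303
Step 3: P = (1/3)*1.303*1.01e+06 = 4.386e+05 Pa

4.386e+05


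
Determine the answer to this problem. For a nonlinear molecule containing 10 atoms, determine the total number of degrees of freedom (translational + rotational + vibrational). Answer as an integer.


Step 1: Translational DOF = 3
Step 2: Rotational DOF (nonlinear) = 3
Step 3: Vibrational DOF = 3*10 - 6 = 24
Step 4: Total = 3 + 3 + 24 = 30

30


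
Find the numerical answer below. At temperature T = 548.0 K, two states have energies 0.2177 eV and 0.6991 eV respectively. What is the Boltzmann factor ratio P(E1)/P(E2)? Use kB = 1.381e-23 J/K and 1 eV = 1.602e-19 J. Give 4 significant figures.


Step 1: Compute energy difference dE = E1 - E2 = 0.2177 - 0.6991 = -0.4814 eV
Step 2: Convert to Joules: dE_J = -0.4814 * 1.602e-19 = -7.712e-20 J
Step 3: Compute exponent = -dE_J / (kB * T) = -(-7.712e-20) / (1.381e-23 * 548.0) = 10.19
Step 4: P(E1)/P(E2) = exp(10.19) = 2.665e+04

2.665e+04


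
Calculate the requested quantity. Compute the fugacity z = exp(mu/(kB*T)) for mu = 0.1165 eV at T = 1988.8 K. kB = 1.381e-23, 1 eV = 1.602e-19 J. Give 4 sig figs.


Step 1: Convert mu to Joules: 0.1165*1.602e-19 = 1.866e-20 J
Step 2: kB*T = 1.381e-23*1988.8 = 2.747e-20 J
Step 3: mu/(kB*T) = 0.6795
Step 4: z = exp(0.6795) = 1.973

1.973


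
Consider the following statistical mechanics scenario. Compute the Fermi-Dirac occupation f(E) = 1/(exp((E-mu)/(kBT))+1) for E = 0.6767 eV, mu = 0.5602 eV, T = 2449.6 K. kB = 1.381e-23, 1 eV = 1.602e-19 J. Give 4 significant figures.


Step 1: (E - mu) = 0.6767 - 0.5602 = 0.1165 eV
Step 2: Convert: (E-mu)*eV = 1.866e-20 J
Step 3: x = (E-mu)*eV/(kB*T) = 0.5517
Step 4: f = 1/(exp(0.5517)+1) = 0.3655

0.3655


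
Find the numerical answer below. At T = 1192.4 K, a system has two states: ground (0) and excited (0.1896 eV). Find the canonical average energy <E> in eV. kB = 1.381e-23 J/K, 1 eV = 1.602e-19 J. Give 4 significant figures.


Step 1: beta*E = 0.1896*1.602e-19/(1.381e-23*1192.4) = 1.845
Step 2: exp(-beta*E) = 0.1581
Step 3: <E> = 0.1896*0.1581/(1+0.1581) = 0.02588 eV

0.02588


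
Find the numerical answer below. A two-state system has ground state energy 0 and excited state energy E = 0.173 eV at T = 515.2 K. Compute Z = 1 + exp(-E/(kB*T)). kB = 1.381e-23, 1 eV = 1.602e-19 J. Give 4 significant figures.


Step 1: Compute beta*E = E*eV/(kB*T) = 0.173*1.602e-19/(1.381e-23*515.2) = 3.895
Step 2: exp(-beta*E) = exp(-3.895) = 0.02034
Step 3: Z = 1 + 0.02034 = 1.02

1.02


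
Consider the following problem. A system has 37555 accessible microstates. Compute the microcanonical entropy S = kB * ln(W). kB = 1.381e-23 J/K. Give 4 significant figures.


Step 1: ln(W) = ln(37555) = 10.53
Step 2: S = kB * ln(W) = 1.381e-23 * 10.53
Step 3: S = 1.455e-22 J/K

1.455e-22


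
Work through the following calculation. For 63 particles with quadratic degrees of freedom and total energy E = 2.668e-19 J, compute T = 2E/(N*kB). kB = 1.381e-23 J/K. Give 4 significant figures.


Step 1: Numerator = 2*E = 2*2.668e-19 = 5.336e-19 J
Step 2: Denominator = N*kB = 63*1.381e-23 = 8.7e-22
Step 3: T = 5.336e-19 / 8.7e-22 = 613.3 K

613.3


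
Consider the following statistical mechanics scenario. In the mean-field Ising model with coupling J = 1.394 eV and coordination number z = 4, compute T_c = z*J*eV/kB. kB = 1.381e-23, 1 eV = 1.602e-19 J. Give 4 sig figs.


Step 1: z*J = 4*1.394 = 5.576 eV
Step 2: Convert to Joules: 5.576*1.602e-19 = 8.933e-19 J
Step 3: T_c = 8.933e-19 / 1.381e-23 = 6.468e+04 K

6.468e+04


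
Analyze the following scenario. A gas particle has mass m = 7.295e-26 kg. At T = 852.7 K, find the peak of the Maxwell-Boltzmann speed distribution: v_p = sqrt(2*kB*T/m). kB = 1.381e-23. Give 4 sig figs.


Step 1: Numerator = 2*kB*T = 2*1.381e-23*852.7 = 2.355e-20
Step 2: Ratio = 2.355e-20 / 7.295e-26 = 3.228e+05
Step 3: v_p = sqrt(3.228e+05) = 568.2 m/s

568.2


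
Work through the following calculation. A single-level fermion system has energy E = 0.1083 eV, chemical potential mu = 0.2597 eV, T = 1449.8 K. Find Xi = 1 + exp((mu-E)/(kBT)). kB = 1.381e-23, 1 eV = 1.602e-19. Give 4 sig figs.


Step 1: (mu - E) = 0.2597 - 0.1083 = 0.1514 eV
Step 2: x = (mu-E)*eV/(kB*T) = 0.1514*1.602e-19/(1.381e-23*1449.8) = 1.211
Step 3: exp(x) = 3.358
Step 4: Xi = 1 + 3.358 = 4.358

4.358


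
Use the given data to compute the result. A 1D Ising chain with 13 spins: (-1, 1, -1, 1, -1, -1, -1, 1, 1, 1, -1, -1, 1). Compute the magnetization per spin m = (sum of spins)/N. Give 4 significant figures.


Step 1: Count up spins (+1): 6, down spins (-1): 7
Step 2: Total magnetization M = 6 - 7 = -1
Step 3: m = M/N = -1/13 = -0.07692

-0.07692


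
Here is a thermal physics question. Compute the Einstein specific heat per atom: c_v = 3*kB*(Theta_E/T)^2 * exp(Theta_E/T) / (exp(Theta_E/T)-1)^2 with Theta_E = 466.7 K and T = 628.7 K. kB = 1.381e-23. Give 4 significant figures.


Step 1: x = Theta_E/T = 466.7/628.7 = 0.7423
Step 2: x^2 = 0.551
Step 3: exp(x) = 2.101
Step 4: c_v = 3*1.381e-23*0.551*2.101/(2.101-1)^2 = 3.958e-23

3.958e-23


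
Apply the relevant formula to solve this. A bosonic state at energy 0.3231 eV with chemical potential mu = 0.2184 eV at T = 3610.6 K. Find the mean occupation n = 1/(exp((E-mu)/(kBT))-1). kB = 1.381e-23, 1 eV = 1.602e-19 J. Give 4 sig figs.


Step 1: (E - mu) = 0.1047 eV
Step 2: x = (E-mu)*eV/(kB*T) = 0.1047*1.602e-19/(1.381e-23*3610.6) = 0.3364
Step 3: exp(x) = 1.4
Step 4: n = 1/(exp(x)-1) = 2.501

2.501


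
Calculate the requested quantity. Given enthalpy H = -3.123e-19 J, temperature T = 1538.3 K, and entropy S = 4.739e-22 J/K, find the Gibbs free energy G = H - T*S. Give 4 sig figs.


Step 1: T*S = 1538.3 * 4.739e-22 = 7.29e-19 J
Step 2: G = H - T*S = -3.123e-19 - 7.29e-19
Step 3: G = -1.041e-18 J

-1.041e-18


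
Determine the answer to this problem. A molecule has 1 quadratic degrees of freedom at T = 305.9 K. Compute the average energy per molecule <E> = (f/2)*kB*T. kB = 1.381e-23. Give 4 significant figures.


Step 1: f/2 = 1/2 = 0.5
Step 2: kB*T = 1.381e-23 * 305.9 = 4.224e-21
Step 3: <E> = 0.5 * 4.224e-21 = 2.112e-21 J

2.112e-21


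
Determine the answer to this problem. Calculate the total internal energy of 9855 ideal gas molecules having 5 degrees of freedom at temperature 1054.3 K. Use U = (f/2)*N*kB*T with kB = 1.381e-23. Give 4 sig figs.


Step 1: f/2 = 5/2 = 2.5
Step 2: N*kB*T = 9855*1.381e-23*1054.3 = 1.435e-16
Step 3: U = 2.5 * 1.435e-16 = 3.587e-16 J

3.587e-16


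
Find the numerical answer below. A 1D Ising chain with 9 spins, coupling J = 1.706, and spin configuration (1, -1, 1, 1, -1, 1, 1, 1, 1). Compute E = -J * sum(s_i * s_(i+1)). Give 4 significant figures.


Step 1: Nearest-neighbor products: -1, -1, 1, -1, -1, 1, 1, 1
Step 2: Sum of products = 0
Step 3: E = -1.706 * 0 = 0

0


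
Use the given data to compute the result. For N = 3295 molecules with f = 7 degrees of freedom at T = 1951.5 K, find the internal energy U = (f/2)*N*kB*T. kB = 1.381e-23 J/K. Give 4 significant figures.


Step 1: f/2 = 7/2 = 3.5
Step 2: N*kB*T = 3295*1.381e-23*1951.5 = 8.88e-17
Step 3: U = 3.5 * 8.88e-17 = 3.108e-16 J

3.108e-16


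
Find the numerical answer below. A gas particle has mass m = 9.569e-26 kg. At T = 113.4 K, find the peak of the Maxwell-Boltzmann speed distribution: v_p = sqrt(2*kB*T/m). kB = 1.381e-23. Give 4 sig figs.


Step 1: Numerator = 2*kB*T = 2*1.381e-23*113.4 = 3.132e-21
Step 2: Ratio = 3.132e-21 / 9.569e-26 = 3.273e+04
Step 3: v_p = sqrt(3.273e+04) = 180.9 m/s

180.9


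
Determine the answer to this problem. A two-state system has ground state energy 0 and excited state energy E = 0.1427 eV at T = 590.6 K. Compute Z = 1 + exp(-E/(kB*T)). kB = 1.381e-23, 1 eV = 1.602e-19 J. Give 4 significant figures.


Step 1: Compute beta*E = E*eV/(kB*T) = 0.1427*1.602e-19/(1.381e-23*590.6) = 2.803
Step 2: exp(-beta*E) = exp(-2.803) = 0.06064
Step 3: Z = 1 + 0.06064 = 1.061

1.061


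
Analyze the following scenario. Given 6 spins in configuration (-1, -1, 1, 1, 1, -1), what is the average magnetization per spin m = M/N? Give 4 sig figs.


Step 1: Count up spins (+1): 3, down spins (-1): 3
Step 2: Total magnetization M = 3 - 3 = 0
Step 3: m = M/N = 0/6 = 0

0


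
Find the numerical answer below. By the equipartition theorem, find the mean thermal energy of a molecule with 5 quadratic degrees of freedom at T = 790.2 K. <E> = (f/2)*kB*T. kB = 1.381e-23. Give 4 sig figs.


Step 1: f/2 = 5/2 = 2.5
Step 2: kB*T = 1.381e-23 * 790.2 = 1.091e-20
Step 3: <E> = 2.5 * 1.091e-20 = 2.728e-20 J

2.728e-20


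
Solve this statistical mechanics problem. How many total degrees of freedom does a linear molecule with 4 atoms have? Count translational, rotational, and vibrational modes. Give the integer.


Step 1: Translational DOF = 3
Step 2: Rotational DOF (linear) = 2
Step 3: Vibrational DOF = 3*4 - 5 = 7
Step 4: Total = 3 + 2 + 7 = 12

12


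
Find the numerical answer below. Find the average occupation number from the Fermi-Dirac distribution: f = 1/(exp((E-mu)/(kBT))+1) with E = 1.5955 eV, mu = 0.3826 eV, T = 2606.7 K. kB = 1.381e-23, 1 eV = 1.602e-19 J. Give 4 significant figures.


Step 1: (E - mu) = 1.5955 - 0.3826 = 1.213 eV
Step 2: Convert: (E-mu)*eV = 1.943e-19 J
Step 3: x = (E-mu)*eV/(kB*T) = 5.398
Step 4: f = 1/(exp(5.398)+1) = 0.004507

0.004507


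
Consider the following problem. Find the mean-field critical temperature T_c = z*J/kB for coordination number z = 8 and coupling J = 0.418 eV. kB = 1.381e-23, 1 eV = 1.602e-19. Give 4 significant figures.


Step 1: z*J = 8*0.418 = 3.344 eV
Step 2: Convert to Joules: 3.344*1.602e-19 = 5.357e-19 J
Step 3: T_c = 5.357e-19 / 1.381e-23 = 3.879e+04 K

3.879e+04


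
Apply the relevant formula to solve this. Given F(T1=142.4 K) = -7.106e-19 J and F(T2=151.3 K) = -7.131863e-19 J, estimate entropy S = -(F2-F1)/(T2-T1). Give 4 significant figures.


Step 1: dF = F2 - F1 = -7.131863e-19 - (-7.106e-19) = -2.5863e-21 J
Step 2: dT = T2 - T1 = 151.3 - 142.4 = 8.9 K
Step 3: S = -dF/dT = -(-2.5863e-21)/8.9 = 2.906e-22 J/K

2.906e-22


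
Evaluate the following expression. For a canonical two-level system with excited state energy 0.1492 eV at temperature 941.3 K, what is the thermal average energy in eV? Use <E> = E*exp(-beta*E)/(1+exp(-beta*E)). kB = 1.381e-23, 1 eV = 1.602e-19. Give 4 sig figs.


Step 1: beta*E = 0.1492*1.602e-19/(1.381e-23*941.3) = 1.839
Step 2: exp(-beta*E) = 0.159
Step 3: <E> = 0.1492*0.159/(1+0.159) = 0.02047 eV

0.02047


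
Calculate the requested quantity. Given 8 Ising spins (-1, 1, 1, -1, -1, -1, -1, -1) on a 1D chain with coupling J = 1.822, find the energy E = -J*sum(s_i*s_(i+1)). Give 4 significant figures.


Step 1: Nearest-neighbor products: -1, 1, -1, 1, 1, 1, 1
Step 2: Sum of products = 3
Step 3: E = -1.822 * 3 = -5.466

-5.466


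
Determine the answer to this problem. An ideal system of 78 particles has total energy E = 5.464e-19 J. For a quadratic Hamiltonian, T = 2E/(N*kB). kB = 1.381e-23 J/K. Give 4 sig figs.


Step 1: Numerator = 2*E = 2*5.464e-19 = 1.093e-18 J
Step 2: Denominator = N*kB = 78*1.381e-23 = 1.077e-21
Step 3: T = 1.093e-18 / 1.077e-21 = 1015 K

1015


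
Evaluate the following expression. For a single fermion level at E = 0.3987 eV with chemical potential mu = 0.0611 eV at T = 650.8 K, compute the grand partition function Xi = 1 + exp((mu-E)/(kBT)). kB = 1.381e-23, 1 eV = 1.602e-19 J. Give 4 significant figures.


Step 1: (mu - E) = 0.0611 - 0.3987 = -0.3376 eV
Step 2: x = (mu-E)*eV/(kB*T) = -0.3376*1.602e-19/(1.381e-23*650.8) = -6.018
Step 3: exp(x) = 0.002435
Step 4: Xi = 1 + 0.002435 = 1.002

1.002


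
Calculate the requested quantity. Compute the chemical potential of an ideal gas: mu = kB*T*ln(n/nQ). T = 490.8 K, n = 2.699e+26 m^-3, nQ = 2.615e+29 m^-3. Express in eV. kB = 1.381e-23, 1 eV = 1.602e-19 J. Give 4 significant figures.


Step 1: n/nQ = 2.699e+26/2.615e+29 = 0.001032
Step 2: ln(n/nQ) = -6.876
Step 3: mu = kB*T*ln(n/nQ) = 6.778e-21*-6.876 = -4.661e-20 J
Step 4: Convert to eV: -4.661e-20/1.602e-19 = -0.2909 eV

-0.2909


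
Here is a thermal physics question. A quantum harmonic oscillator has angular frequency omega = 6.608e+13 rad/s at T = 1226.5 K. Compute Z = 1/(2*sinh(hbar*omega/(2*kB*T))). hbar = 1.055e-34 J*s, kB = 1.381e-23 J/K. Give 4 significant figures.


Step 1: Compute x = hbar*omega/(kB*T) = 1.055e-34*6.608e+13/(1.381e-23*1226.5) = 0.4116
Step 2: x/2 = 0.2058
Step 3: sinh(x/2) = 0.2072
Step 4: Z = 1/(2*0.2072) = 2.413

2.413


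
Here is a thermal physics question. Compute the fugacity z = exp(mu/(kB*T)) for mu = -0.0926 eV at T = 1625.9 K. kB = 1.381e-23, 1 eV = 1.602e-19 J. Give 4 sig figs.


Step 1: Convert mu to Joules: -0.0926*1.602e-19 = -1.483e-20 J
Step 2: kB*T = 1.381e-23*1625.9 = 2.245e-20 J
Step 3: mu/(kB*T) = -0.6607
Step 4: z = exp(-0.6607) = 0.5165

0.5165


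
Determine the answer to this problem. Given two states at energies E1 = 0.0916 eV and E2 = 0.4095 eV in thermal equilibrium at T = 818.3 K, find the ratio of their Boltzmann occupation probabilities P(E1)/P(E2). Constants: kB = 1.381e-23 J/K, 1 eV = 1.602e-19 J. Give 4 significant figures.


Step 1: Compute energy difference dE = E1 - E2 = 0.0916 - 0.4095 = -0.3179 eV
Step 2: Convert to Joules: dE_J = -0.3179 * 1.602e-19 = -5.093e-20 J
Step 3: Compute exponent = -dE_J / (kB * T) = -(-5.093e-20) / (1.381e-23 * 818.3) = 4.507
Step 4: P(E1)/P(E2) = exp(4.507) = 90.61

90.61


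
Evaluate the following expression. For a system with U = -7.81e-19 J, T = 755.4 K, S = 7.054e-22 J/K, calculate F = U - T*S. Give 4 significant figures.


Step 1: T*S = 755.4 * 7.054e-22 = 5.329e-19 J
Step 2: F = U - T*S = -7.81e-19 - 5.329e-19
Step 3: F = -1.314e-18 J

-1.314e-18


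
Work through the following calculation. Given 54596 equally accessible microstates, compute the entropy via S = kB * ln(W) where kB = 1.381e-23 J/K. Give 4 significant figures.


Step 1: ln(W) = ln(54596) = 10.91
Step 2: S = kB * ln(W) = 1.381e-23 * 10.91
Step 3: S = 1.506e-22 J/K

1.506e-22


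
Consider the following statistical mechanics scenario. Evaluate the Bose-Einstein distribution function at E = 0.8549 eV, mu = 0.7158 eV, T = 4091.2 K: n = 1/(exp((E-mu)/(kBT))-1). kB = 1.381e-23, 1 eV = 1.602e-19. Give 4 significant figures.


Step 1: (E - mu) = 0.1391 eV
Step 2: x = (E-mu)*eV/(kB*T) = 0.1391*1.602e-19/(1.381e-23*4091.2) = 0.3944
Step 3: exp(x) = 1.484
Step 4: n = 1/(exp(x)-1) = 2.068

2.068


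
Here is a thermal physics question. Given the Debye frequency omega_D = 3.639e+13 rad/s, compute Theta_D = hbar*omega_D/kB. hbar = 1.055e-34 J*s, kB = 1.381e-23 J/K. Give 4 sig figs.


Step 1: hbar*omega_D = 1.055e-34 * 3.639e+13 = 3.839e-21 J
Step 2: Theta_D = 3.839e-21 / 1.381e-23
Step 3: Theta_D = 278 K

278


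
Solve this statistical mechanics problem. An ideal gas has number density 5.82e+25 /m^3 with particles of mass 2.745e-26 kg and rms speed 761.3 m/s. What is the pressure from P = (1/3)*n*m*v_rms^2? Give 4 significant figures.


Step 1: v_rms^2 = 761.3^2 = 5.796e+05
Step 2: n*m = 5.82e+25*2.745e-26 = 1.598
Step 3: P = (1/3)*1.598*5.796e+05 = 3.086e+05 Pa

3.086e+05


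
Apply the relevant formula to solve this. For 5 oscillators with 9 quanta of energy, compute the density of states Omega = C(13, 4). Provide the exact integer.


Step 1: Use binomial coefficient C(13, 4)
Step 2: Numerator = 13! / 9!
Step 3: Denominator = 4!
Step 4: Omega = 715

715


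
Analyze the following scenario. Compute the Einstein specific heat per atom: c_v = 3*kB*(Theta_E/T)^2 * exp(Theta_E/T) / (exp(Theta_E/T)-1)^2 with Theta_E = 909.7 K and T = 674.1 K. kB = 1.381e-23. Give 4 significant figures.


Step 1: x = Theta_E/T = 909.7/674.1 = 1.35
Step 2: x^2 = 1.821
Step 3: exp(x) = 3.856
Step 4: c_v = 3*1.381e-23*1.821*3.856/(3.856-1)^2 = 3.568e-23

3.568e-23


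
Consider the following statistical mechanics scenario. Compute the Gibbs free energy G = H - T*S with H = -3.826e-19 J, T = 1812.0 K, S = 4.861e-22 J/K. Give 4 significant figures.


Step 1: T*S = 1812.0 * 4.861e-22 = 8.808e-19 J
Step 2: G = H - T*S = -3.826e-19 - 8.808e-19
Step 3: G = -1.263e-18 J

-1.263e-18


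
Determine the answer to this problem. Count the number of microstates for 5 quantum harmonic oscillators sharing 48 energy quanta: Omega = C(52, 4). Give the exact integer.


Step 1: Use binomial coefficient C(52, 4)
Step 2: Numerator = 52! / 48!
Step 3: Denominator = 4!
Step 4: Omega = 270725

270725


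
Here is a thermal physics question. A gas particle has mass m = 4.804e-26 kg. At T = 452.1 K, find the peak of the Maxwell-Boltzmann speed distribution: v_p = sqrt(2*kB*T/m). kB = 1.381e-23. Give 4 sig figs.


Step 1: Numerator = 2*kB*T = 2*1.381e-23*452.1 = 1.249e-20
Step 2: Ratio = 1.249e-20 / 4.804e-26 = 2.599e+05
Step 3: v_p = sqrt(2.599e+05) = 509.8 m/s

509.8


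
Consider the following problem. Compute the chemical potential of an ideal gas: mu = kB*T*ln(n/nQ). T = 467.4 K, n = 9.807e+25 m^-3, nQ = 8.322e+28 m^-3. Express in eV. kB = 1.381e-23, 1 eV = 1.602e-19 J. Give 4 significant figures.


Step 1: n/nQ = 9.807e+25/8.322e+28 = 0.001178
Step 2: ln(n/nQ) = -6.744
Step 3: mu = kB*T*ln(n/nQ) = 6.455e-21*-6.744 = -4.353e-20 J
Step 4: Convert to eV: -4.353e-20/1.602e-19 = -0.2717 eV

-0.2717


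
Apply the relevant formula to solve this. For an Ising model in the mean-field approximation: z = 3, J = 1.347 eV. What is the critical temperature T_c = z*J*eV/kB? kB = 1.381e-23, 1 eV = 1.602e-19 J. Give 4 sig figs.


Step 1: z*J = 3*1.347 = 4.041 eV
Step 2: Convert to Joules: 4.041*1.602e-19 = 6.474e-19 J
Step 3: T_c = 6.474e-19 / 1.381e-23 = 4.688e+04 K

4.688e+04


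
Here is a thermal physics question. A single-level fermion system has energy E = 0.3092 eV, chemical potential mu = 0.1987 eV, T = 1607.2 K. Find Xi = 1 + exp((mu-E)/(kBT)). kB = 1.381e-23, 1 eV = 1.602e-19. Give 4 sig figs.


Step 1: (mu - E) = 0.1987 - 0.3092 = -0.1105 eV
Step 2: x = (mu-E)*eV/(kB*T) = -0.1105*1.602e-19/(1.381e-23*1607.2) = -0.7976
Step 3: exp(x) = 0.4504
Step 4: Xi = 1 + 0.4504 = 1.45

1.45


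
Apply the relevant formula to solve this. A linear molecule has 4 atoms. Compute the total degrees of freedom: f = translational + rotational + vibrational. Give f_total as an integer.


Step 1: Translational DOF = 3
Step 2: Rotational DOF (linear) = 2
Step 3: Vibrational DOF = 3*4 - 5 = 7
Step 4: Total = 3 + 2 + 7 = 12

12


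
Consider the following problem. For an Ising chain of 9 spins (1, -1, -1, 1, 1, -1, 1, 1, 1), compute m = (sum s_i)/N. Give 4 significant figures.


Step 1: Count up spins (+1): 6, down spins (-1): 3
Step 2: Total magnetization M = 6 - 3 = 3
Step 3: m = M/N = 3/9 = 0.3333

0.3333


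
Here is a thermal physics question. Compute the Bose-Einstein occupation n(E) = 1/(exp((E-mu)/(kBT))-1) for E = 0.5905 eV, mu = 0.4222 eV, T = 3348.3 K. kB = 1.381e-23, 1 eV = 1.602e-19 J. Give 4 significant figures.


Step 1: (E - mu) = 0.1683 eV
Step 2: x = (E-mu)*eV/(kB*T) = 0.1683*1.602e-19/(1.381e-23*3348.3) = 0.5831
Step 3: exp(x) = 1.792
Step 4: n = 1/(exp(x)-1) = 1.263

1.263


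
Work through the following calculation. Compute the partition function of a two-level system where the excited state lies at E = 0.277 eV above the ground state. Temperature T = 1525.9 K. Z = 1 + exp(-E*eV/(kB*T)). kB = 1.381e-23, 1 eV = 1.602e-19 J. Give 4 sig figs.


Step 1: Compute beta*E = E*eV/(kB*T) = 0.277*1.602e-19/(1.381e-23*1525.9) = 2.106
Step 2: exp(-beta*E) = exp(-2.106) = 0.1217
Step 3: Z = 1 + 0.1217 = 1.122

1.122


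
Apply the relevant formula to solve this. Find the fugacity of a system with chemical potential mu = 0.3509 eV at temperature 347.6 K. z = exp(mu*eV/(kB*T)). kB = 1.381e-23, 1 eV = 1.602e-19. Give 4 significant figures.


Step 1: Convert mu to Joules: 0.3509*1.602e-19 = 5.621e-20 J
Step 2: kB*T = 1.381e-23*347.6 = 4.8e-21 J
Step 3: mu/(kB*T) = 11.71
Step 4: z = exp(11.71) = 1.218e+05

1.218e+05


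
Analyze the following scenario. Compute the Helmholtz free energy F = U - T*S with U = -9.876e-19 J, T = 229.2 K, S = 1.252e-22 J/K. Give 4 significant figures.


Step 1: T*S = 229.2 * 1.252e-22 = 2.87e-20 J
Step 2: F = U - T*S = -9.876e-19 - 2.87e-20
Step 3: F = -1.016e-18 J

-1.016e-18


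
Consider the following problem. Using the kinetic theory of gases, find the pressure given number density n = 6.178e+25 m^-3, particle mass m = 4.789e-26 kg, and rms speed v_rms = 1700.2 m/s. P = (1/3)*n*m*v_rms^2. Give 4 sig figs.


Step 1: v_rms^2 = 1700.2^2 = 2.891e+06
Step 2: n*m = 6.178e+25*4.789e-26 = 2.959
Step 3: P = (1/3)*2.959*2.891e+06 = 2.851e+06 Pa

2.851e+06


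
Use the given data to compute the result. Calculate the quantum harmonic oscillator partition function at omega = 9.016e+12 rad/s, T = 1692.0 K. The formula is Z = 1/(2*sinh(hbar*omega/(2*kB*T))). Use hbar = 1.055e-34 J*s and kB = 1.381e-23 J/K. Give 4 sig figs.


Step 1: Compute x = hbar*omega/(kB*T) = 1.055e-34*9.016e+12/(1.381e-23*1692.0) = 0.04071
Step 2: x/2 = 0.02035
Step 3: sinh(x/2) = 0.02036
Step 4: Z = 1/(2*0.02036) = 24.56

24.56


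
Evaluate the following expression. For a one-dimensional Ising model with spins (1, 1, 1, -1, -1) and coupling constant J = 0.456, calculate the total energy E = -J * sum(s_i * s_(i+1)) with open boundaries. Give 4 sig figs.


Step 1: Nearest-neighbor products: 1, 1, -1, 1
Step 2: Sum of products = 2
Step 3: E = -0.456 * 2 = -0.912

-0.912


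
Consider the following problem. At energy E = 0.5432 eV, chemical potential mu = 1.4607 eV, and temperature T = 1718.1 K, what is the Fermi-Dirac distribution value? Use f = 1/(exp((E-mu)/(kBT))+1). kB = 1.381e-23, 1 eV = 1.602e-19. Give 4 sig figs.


Step 1: (E - mu) = 0.5432 - 1.4607 = -0.9175 eV
Step 2: Convert: (E-mu)*eV = -1.47e-19 J
Step 3: x = (E-mu)*eV/(kB*T) = -6.195
Step 4: f = 1/(exp(-6.195)+1) = 0.998

0.998


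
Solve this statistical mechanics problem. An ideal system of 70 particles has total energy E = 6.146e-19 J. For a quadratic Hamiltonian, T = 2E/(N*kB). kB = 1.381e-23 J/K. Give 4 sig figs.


Step 1: Numerator = 2*E = 2*6.146e-19 = 1.229e-18 J
Step 2: Denominator = N*kB = 70*1.381e-23 = 9.667e-22
Step 3: T = 1.229e-18 / 9.667e-22 = 1272 K

1272


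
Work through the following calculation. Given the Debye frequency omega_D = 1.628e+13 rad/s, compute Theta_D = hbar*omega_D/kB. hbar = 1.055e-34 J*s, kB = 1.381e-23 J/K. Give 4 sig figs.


Step 1: hbar*omega_D = 1.055e-34 * 1.628e+13 = 1.718e-21 J
Step 2: Theta_D = 1.718e-21 / 1.381e-23
Step 3: Theta_D = 124.4 K

124.4


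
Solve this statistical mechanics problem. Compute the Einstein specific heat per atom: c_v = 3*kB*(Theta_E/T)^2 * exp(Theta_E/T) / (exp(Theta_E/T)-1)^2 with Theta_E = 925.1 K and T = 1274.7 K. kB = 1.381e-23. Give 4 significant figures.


Step 1: x = Theta_E/T = 925.1/1274.7 = 0.7257
Step 2: x^2 = 0.5267
Step 3: exp(x) = 2.066
Step 4: c_v = 3*1.381e-23*0.5267*2.066/(2.066-1)^2 = 3.966e-23

3.966e-23


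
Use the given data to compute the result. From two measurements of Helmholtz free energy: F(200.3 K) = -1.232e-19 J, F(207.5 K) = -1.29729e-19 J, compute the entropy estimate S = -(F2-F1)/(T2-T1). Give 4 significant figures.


Step 1: dF = F2 - F1 = -1.29729e-19 - (-1.232e-19) = -6.529e-21 J
Step 2: dT = T2 - T1 = 207.5 - 200.3 = 7.2 K
Step 3: S = -dF/dT = -(-6.529e-21)/7.2 = 9.068e-22 J/K

9.068e-22


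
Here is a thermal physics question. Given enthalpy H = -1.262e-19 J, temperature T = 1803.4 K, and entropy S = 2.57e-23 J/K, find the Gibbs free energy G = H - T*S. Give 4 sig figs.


Step 1: T*S = 1803.4 * 2.57e-23 = 4.635e-20 J
Step 2: G = H - T*S = -1.262e-19 - 4.635e-20
Step 3: G = -1.725e-19 J

-1.725e-19


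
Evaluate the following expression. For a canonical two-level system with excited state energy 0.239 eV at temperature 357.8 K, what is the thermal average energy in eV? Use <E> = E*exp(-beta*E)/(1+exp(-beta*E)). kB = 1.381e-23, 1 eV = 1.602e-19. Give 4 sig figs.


Step 1: beta*E = 0.239*1.602e-19/(1.381e-23*357.8) = 7.749
Step 2: exp(-beta*E) = 0.0004313
Step 3: <E> = 0.239*0.0004313/(1+0.0004313) = 0.000103 eV

0.000103


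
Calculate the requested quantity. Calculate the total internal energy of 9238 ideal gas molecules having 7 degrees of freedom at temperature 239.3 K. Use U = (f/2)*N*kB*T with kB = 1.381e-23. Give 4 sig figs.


Step 1: f/2 = 7/2 = 3.5
Step 2: N*kB*T = 9238*1.381e-23*239.3 = 3.053e-17
Step 3: U = 3.5 * 3.053e-17 = 1.069e-16 J

1.069e-16


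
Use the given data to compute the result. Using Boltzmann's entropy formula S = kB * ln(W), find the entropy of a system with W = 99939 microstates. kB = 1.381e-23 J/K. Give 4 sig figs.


Step 1: ln(W) = ln(99939) = 11.51
Step 2: S = kB * ln(W) = 1.381e-23 * 11.51
Step 3: S = 1.59e-22 J/K

1.59e-22


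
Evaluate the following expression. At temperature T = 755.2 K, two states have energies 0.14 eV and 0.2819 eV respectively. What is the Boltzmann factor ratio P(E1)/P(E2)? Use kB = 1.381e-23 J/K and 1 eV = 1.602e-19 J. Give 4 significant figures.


Step 1: Compute energy difference dE = E1 - E2 = 0.14 - 0.2819 = -0.1419 eV
Step 2: Convert to Joules: dE_J = -0.1419 * 1.602e-19 = -2.273e-20 J
Step 3: Compute exponent = -dE_J / (kB * T) = -(-2.273e-20) / (1.381e-23 * 755.2) = 2.18
Step 4: P(E1)/P(E2) = exp(2.18) = 8.843

8.843


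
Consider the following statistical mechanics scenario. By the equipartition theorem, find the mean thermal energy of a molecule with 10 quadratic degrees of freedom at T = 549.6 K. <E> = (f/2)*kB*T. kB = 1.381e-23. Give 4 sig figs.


Step 1: f/2 = 10/2 = 5
Step 2: kB*T = 1.381e-23 * 549.6 = 7.59e-21
Step 3: <E> = 5 * 7.59e-21 = 3.795e-20 J

3.795e-20


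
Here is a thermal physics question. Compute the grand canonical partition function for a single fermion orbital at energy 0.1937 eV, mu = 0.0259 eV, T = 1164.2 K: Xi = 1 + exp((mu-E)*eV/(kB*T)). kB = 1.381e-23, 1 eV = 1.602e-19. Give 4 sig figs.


Step 1: (mu - E) = 0.0259 - 0.1937 = -0.1678 eV
Step 2: x = (mu-E)*eV/(kB*T) = -0.1678*1.602e-19/(1.381e-23*1164.2) = -1.672
Step 3: exp(x) = 0.1879
Step 4: Xi = 1 + 0.1879 = 1.188

1.188


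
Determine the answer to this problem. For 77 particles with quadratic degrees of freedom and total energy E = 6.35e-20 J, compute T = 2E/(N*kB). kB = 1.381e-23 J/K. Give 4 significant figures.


Step 1: Numerator = 2*E = 2*6.35e-20 = 1.27e-19 J
Step 2: Denominator = N*kB = 77*1.381e-23 = 1.063e-21
Step 3: T = 1.27e-19 / 1.063e-21 = 119.4 K

119.4


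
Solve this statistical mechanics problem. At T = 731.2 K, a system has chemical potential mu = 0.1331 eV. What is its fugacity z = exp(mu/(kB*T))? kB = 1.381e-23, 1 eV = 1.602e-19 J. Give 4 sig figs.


Step 1: Convert mu to Joules: 0.1331*1.602e-19 = 2.132e-20 J
Step 2: kB*T = 1.381e-23*731.2 = 1.01e-20 J
Step 3: mu/(kB*T) = 2.112
Step 4: z = exp(2.112) = 8.261

8.261


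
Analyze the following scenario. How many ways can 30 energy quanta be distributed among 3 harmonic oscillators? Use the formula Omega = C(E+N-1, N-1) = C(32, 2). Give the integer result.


Step 1: Use binomial coefficient C(32, 2)
Step 2: Numerator = 32! / 30!
Step 3: Denominator = 2!
Step 4: Omega = 496

496


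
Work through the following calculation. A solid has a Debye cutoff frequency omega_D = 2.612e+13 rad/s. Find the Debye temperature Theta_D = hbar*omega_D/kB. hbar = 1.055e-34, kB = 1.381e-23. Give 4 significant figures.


Step 1: hbar*omega_D = 1.055e-34 * 2.612e+13 = 2.756e-21 J
Step 2: Theta_D = 2.756e-21 / 1.381e-23
Step 3: Theta_D = 199.5 K

199.5


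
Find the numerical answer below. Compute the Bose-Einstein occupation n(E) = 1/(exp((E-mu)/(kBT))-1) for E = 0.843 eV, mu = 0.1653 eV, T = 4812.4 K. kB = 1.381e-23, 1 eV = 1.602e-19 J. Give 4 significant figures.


Step 1: (E - mu) = 0.6777 eV
Step 2: x = (E-mu)*eV/(kB*T) = 0.6777*1.602e-19/(1.381e-23*4812.4) = 1.634
Step 3: exp(x) = 5.122
Step 4: n = 1/(exp(x)-1) = 0.2426

0.2426


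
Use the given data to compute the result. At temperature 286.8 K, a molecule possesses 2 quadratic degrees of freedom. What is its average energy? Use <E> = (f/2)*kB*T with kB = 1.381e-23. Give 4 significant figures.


Step 1: f/2 = 2/2 = 1
Step 2: kB*T = 1.381e-23 * 286.8 = 3.961e-21
Step 3: <E> = 1 * 3.961e-21 = 3.961e-21 J

3.961e-21


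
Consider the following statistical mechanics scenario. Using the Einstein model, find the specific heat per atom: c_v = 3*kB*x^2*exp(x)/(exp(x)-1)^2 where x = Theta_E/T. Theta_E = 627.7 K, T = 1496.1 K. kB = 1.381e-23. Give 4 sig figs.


Step 1: x = Theta_E/T = 627.7/1496.1 = 0.4196
Step 2: x^2 = 0.176
Step 3: exp(x) = 1.521
Step 4: c_v = 3*1.381e-23*0.176*1.521/(1.521-1)^2 = 4.083e-23

4.083e-23


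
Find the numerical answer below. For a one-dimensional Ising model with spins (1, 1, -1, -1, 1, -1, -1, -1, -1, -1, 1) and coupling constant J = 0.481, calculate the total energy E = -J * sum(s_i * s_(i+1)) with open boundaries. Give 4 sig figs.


Step 1: Nearest-neighbor products: 1, -1, 1, -1, -1, 1, 1, 1, 1, -1
Step 2: Sum of products = 2
Step 3: E = -0.481 * 2 = -0.962

-0.962


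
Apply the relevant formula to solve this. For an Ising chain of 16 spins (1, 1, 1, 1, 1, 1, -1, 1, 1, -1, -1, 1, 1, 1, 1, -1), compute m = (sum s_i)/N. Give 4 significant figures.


Step 1: Count up spins (+1): 12, down spins (-1): 4
Step 2: Total magnetization M = 12 - 4 = 8
Step 3: m = M/N = 8/16 = 0.5

0.5


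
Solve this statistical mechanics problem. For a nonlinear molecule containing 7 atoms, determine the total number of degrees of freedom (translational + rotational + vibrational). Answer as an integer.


Step 1: Translational DOF = 3
Step 2: Rotational DOF (nonlinear) = 3
Step 3: Vibrational DOF = 3*7 - 6 = 15
Step 4: Total = 3 + 3 + 15 = 21

21


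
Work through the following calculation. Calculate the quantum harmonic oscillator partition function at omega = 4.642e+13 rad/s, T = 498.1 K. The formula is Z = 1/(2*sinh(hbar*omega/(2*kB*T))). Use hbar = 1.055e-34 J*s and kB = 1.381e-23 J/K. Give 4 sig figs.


Step 1: Compute x = hbar*omega/(kB*T) = 1.055e-34*4.642e+13/(1.381e-23*498.1) = 0.7119
Step 2: x/2 = 0.356
Step 3: sinh(x/2) = 0.3635
Step 4: Z = 1/(2*0.3635) = 1.375

1.375


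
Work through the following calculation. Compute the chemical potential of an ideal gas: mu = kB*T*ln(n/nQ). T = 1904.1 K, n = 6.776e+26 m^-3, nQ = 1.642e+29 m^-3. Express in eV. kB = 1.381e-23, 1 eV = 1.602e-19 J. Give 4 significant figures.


Step 1: n/nQ = 6.776e+26/1.642e+29 = 0.004127
Step 2: ln(n/nQ) = -5.49
Step 3: mu = kB*T*ln(n/nQ) = 2.63e-20*-5.49 = -1.444e-19 J
Step 4: Convert to eV: -1.444e-19/1.602e-19 = -0.9012 eV

-0.9012


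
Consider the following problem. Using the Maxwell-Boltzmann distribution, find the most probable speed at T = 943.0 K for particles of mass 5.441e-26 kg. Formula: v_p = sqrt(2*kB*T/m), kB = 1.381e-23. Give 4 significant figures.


Step 1: Numerator = 2*kB*T = 2*1.381e-23*943.0 = 2.605e-20
Step 2: Ratio = 2.605e-20 / 5.441e-26 = 4.787e+05
Step 3: v_p = sqrt(4.787e+05) = 691.9 m/s

691.9


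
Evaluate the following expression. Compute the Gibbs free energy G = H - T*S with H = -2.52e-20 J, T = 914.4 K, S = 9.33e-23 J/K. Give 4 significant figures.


Step 1: T*S = 914.4 * 9.33e-23 = 8.531e-20 J
Step 2: G = H - T*S = -2.52e-20 - 8.531e-20
Step 3: G = -1.105e-19 J

-1.105e-19


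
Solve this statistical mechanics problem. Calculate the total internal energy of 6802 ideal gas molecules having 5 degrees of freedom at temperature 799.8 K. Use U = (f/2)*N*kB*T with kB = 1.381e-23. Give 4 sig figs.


Step 1: f/2 = 5/2 = 2.5
Step 2: N*kB*T = 6802*1.381e-23*799.8 = 7.513e-17
Step 3: U = 2.5 * 7.513e-17 = 1.878e-16 J

1.878e-16
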